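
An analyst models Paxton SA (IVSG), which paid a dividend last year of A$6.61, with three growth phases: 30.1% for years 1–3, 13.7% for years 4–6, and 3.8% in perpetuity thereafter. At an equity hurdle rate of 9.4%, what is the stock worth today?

Three-stage DDM. Project D₁…D_6; terminal Gordon value at t=6 with g = 0.038; discount at r = 0.094.
D_1 = 8.5996
D_2 = 11.1881
D_3 = 14.5557
D_4 = 16.5498
D_5 = 18.8172
D_6 = 21.3951
TV_6 = 22.2081/(0.094−0.038) = 396.5738
P₀ = Σ Dₜ/(1+r)ᵗ + TV_6/(1+r)^6 = 295.6909

A$295.69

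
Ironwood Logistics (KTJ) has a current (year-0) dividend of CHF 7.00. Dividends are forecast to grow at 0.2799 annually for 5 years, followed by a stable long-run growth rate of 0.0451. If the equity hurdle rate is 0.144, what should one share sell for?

Two-stage DDM. Project D₁…D_5 at 0.2799, terminal growth 0.0451, discount at r = 0.144.
D_1 = 8.9593
D_2 = 11.4670
D_3 = 14.6766
D_4 = 18.7846
D_5 = 24.0424
Terminal value at t=5: TV = D_6/(r−g) = 25.1267/(0.144−0.0451) = 254.0620
P₀ = 8.9593/(1+0.144)^1 + 11.4670/(1+0.144)^2 + 14.6766/(1+0.144)^3 + 18.7846/(1+0.144)^4 + 24.0424/(1+0.144)^5 + 254.0620/(1+0.144)^5 = 179.2947

CHF 179.29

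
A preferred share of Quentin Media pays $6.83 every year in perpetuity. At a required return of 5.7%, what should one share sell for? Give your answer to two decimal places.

$119.82

Zero-growth DDM (perpetuity): P₀ = D/r = 6.83 / 0.057 = 119.8246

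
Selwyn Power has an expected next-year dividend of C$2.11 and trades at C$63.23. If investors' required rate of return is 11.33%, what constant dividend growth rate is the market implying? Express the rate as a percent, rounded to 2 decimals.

From P₀ = D₁/(r − g), the implied growth is g = r − D₁/P₀.
g = 0.1133 − 2.11/63.23 = 0.1133 − 0.03337 = 0.07993

7.99%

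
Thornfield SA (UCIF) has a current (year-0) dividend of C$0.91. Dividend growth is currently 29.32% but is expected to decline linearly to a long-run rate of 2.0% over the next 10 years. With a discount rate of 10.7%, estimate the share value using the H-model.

C$24.96

H-model: P₀ = D₀[(1+g_L) + H(g_S−g_L)]/(r−g_L), with H = 10/2 = 5.
P₀ = 0.91 × [(1+0.02) + 5×(0.2932−0.02)] / (0.107−0.02)
   = 0.91 × 2.3860 / 0.087 = 24.9570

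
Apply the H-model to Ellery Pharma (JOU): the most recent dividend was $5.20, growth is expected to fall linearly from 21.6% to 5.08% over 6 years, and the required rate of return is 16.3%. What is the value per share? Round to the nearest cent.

$71.67

H-model: P₀ = D₀[(1+g_L) + H(g_S−g_L)]/(r−g_L), with H = 6/2 = 3.
P₀ = 5.20 × [(1+0.0508) + 3×(0.216−0.0508)] / (0.163−0.0508)
   = 5.20 × 1.5464 / 0.1122 = 71.6692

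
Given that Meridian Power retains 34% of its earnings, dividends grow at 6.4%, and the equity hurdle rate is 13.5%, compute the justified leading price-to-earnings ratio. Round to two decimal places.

9.30

Payout ratio b = 1 − 0.34 = 0.66.
Justified leading P/E = b/(r−g) = 0.66/(0.135−0.064) = 9.2958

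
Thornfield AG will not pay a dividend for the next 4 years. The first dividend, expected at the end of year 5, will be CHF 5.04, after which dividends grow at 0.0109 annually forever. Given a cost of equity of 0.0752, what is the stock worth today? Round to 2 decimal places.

CHF 58.65

Deferred-dividend DDM. At t=4 the remaining stream is a growing perpetuity with first payment D_5 = 5.04.
V_4 = D_5/(r−g) = 5.04/(0.0752−0.0109) = 78.3826
P₀ = V_4/(1+r)^4 = 78.3826/(1+0.0752)^4 = 58.6493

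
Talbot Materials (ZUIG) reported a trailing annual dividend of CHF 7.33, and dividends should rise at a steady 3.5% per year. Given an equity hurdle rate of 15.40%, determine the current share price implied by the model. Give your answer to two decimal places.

CHF 63.75

Gordon growth model: P₀ = D₁/(r − g). D₁ = 7.33 × (1 + 0.035) = 7.5865.
P₀ = 7.5865 / (0.154 − 0.035) = 7.5865 / 0.119 = 63.7525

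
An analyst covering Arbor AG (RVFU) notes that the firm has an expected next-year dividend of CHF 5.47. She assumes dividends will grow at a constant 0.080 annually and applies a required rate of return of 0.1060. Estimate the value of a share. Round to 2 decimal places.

CHF 210.38

Gordon growth model: P₀ = D₁/(r − g), with D₁ = 5.47 given directly.
P₀ = 5.4700 / (0.106 − 0.08) = 5.4700 / 0.026 = 210.3846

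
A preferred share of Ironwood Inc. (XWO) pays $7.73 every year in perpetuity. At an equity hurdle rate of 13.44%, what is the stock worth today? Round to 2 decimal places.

$57.51

Zero-growth DDM (perpetuity): P₀ = D/r = 7.73 / 0.1344 = 57.5149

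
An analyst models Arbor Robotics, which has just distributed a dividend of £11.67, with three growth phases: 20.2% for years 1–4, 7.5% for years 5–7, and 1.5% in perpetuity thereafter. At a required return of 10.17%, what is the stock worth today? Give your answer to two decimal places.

Three-stage DDM. Project D₁…D_7; terminal Gordon value at t=7 with g = 0.015; discount at r = 0.1017.
D_1 = 14.0273
D_2 = 16.8609
D_3 = 20.2668
D_4 = 24.3606
D_5 = 26.1877
D_6 = 28.1518
D_7 = 30.2631
TV_7 = 30.7171/(0.1017−0.015) = 354.2918
P₀ = Σ Dₜ/(1+r)ᵗ + TV_7/(1+r)^7 = 285.4122

£285.41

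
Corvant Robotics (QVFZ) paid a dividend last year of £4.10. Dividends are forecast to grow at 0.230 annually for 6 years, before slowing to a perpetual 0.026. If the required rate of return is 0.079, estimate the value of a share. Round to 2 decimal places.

£214.05

Two-stage DDM. Project D₁…D_6 at 0.23, terminal growth 0.026, discount at r = 0.079.
D_1 = 5.0430
D_2 = 6.2029
D_3 = 7.6296
D_4 = 9.3844
D_5 = 11.5428
D_6 = 14.1976
Terminal value at t=6: TV = D_7/(r−g) = 14.5667/(0.079−0.026) = 274.8438
P₀ = 5.0430/(1+0.079)^1 + 6.2029/(1+0.079)^2 + 7.6296/(1+0.079)^3 + 9.3844/(1+0.079)^4 + 11.5428/(1+0.079)^5 + 14.1976/(1+0.079)^6 + 274.8438/(1+0.079)^6 = 214.0511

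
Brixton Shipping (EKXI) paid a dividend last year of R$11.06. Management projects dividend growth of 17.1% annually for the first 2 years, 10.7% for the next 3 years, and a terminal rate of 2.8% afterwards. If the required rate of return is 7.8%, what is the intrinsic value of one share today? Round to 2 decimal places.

Three-stage DDM. Project D₁…D_5; terminal Gordon value at t=5 with g = 0.028; discount at r = 0.078.
D_1 = 12.9513
D_2 = 15.1659
D_3 = 16.7887
D_4 = 18.5851
D_5 = 20.5737
TV_5 = 21.1497/(0.078−0.028) = 422.9947
P₀ = Σ Dₜ/(1+r)ᵗ + TV_5/(1+r)^5 = 356.9247

R$356.92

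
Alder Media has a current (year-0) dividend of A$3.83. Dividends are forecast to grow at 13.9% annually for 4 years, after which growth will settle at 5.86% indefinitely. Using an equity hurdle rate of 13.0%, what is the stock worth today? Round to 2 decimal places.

Two-stage DDM. Project D₁…D_4 at 0.139, terminal growth 0.0586, discount at r = 0.13.
D_1 = 4.3624
D_2 = 4.9687
D_3 = 5.6594
D_4 = 6.4461
Terminal value at t=4: TV = D_5/(r−g) = 6.8238/(0.13−0.0586) = 95.5713
P₀ = 4.3624/(1+0.13)^1 + 4.9687/(1+0.13)^2 + 5.6594/(1+0.13)^3 + 6.4461/(1+0.13)^4 + 95.5713/(1+0.13)^4 = 74.2431

A$74.24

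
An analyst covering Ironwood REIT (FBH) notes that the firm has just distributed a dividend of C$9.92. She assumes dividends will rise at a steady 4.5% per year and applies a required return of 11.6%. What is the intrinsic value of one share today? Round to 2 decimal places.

Gordon growth model: P₀ = D₁/(r − g). D₁ = 9.92 × (1 + 0.045) = 10.3664.
P₀ = 10.3664 / (0.116 − 0.045) = 10.3664 / 0.071 = 146.0056

C$146.01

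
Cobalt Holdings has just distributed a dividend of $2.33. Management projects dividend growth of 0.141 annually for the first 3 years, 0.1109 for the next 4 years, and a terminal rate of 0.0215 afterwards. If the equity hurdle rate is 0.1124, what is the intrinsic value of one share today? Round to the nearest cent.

Three-stage DDM. Project D₁…D_7; terminal Gordon value at t=7 with g = 0.0215; discount at r = 0.1124.
D_1 = 2.6585
D_2 = 3.0334
D_3 = 3.4611
D_4 = 3.8449
D_5 = 4.2713
D_6 = 4.7450
D_7 = 5.2712
TV_7 = 5.3846/(0.1124−0.0215) = 59.2362
P₀ = Σ Dₜ/(1+r)ᵗ + TV_7/(1+r)^7 = 45.4828

$45.48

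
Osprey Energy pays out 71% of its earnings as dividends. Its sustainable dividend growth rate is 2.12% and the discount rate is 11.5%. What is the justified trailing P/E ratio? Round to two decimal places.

7.73

Justified trailing P/E = b(1+g)/(r−g) = 0.71×(1+0.0212)/(0.115−0.0212) = 7.7298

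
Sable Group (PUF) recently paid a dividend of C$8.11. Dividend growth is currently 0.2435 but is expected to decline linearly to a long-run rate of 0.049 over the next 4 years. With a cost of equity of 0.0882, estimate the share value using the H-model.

C$297.50

H-model: P₀ = D₀[(1+g_L) + H(g_S−g_L)]/(r−g_L), with H = 4/2 = 2.
P₀ = 8.11 × [(1+0.049) + 2×(0.2435−0.049)] / (0.0882−0.049)
   = 8.11 × 1.4380 / 0.0392 = 297.5046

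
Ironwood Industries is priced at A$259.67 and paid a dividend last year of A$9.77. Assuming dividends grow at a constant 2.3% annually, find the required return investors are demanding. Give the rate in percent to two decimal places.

Rearranging the constant-growth DDM: r = D₁/P₀ + g.
D₁ = 9.77 × (1 + 0.023) = 9.9947.
r = 9.9947 / 259.67 + 0.023 = 0.03849 + 0.023 = 0.06149

6.15%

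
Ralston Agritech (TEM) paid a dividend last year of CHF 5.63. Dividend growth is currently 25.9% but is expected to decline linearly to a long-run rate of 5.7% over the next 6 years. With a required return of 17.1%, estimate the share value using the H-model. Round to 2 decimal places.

H-model: P₀ = D₀[(1+g_L) + H(g_S−g_L)]/(r−g_L), with H = 6/2 = 3.
P₀ = 5.63 × [(1+0.057) + 3×(0.259−0.057)] / (0.171−0.057)
   = 5.63 × 1.6630 / 0.114 = 82.1289

CHF 82.13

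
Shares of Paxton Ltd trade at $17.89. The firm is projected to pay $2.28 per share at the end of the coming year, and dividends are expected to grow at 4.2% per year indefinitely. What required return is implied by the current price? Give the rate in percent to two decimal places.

16.94%

Rearranging the constant-growth DDM: r = D₁/P₀ + g.
r = 2.2800 / 17.89 + 0.042 = 0.12745 + 0.042 = 0.16945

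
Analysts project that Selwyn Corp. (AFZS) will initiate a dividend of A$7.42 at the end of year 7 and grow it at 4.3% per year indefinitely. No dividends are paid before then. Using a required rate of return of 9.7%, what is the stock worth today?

A$78.84

Deferred-dividend DDM. At t=6 the remaining stream is a growing perpetuity with first payment D_7 = 7.42.
V_6 = D_7/(r−g) = 7.42/(0.097−0.043) = 137.4074
P₀ = V_6/(1+r)^6 = 137.4074/(1+0.097)^6 = 78.8443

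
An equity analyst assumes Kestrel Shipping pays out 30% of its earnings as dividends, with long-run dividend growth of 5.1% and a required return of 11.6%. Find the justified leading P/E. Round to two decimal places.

Justified leading P/E = b/(r−g) = 0.30/(0.116−0.051) = 4.6154

4.62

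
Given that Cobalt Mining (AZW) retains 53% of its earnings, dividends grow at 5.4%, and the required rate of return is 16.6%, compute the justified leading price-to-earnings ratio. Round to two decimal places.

4.20

Payout ratio b = 1 − 0.53 = 0.47.
Justified leading P/E = b/(r−g) = 0.47/(0.166−0.054) = 4.1964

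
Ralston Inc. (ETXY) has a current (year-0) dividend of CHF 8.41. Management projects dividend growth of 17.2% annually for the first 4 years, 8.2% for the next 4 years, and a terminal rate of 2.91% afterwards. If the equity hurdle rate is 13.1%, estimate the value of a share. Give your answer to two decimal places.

CHF 153.60

Three-stage DDM. Project D₁…D_8; terminal Gordon value at t=8 with g = 0.0291; discount at r = 0.131.
D_1 = 9.8565
D_2 = 11.5518
D_3 = 13.5388
D_4 = 15.8674
D_5 = 17.1686
D_6 = 18.5764
D_7 = 20.0996
D_8 = 21.7478
TV_8 = 22.3807/(0.131−0.0291) = 219.6337
P₀ = Σ Dₜ/(1+r)ᵗ + TV_8/(1+r)^8 = 153.6025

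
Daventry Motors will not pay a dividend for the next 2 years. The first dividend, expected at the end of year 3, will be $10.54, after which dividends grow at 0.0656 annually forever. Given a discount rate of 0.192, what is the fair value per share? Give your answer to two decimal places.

$58.69

Deferred-dividend DDM. At t=2 the remaining stream is a growing perpetuity with first payment D_3 = 10.54.
V_2 = D_3/(r−g) = 10.54/(0.192−0.0656) = 83.3861
P₀ = V_2/(1+r)^2 = 83.3861/(1+0.192)^2 = 58.6869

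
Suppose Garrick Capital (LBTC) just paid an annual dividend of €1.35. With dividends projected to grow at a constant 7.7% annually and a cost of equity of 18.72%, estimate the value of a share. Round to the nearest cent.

€13.19

Gordon growth model: P₀ = D₁/(r − g). D₁ = 1.35 × (1 + 0.077) = 1.4540.
P₀ = 1.4540 / (0.1872 − 0.077) = 1.4540 / 0.1102 = 13.1937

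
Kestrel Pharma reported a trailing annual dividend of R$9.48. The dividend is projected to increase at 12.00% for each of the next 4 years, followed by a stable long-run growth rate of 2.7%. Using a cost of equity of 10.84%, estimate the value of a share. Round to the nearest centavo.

Two-stage DDM. Project D₁…D_4 at 0.12, terminal growth 0.027, discount at r = 0.1084.
D_1 = 10.6176
D_2 = 11.8917
D_3 = 13.3187
D_4 = 14.9170
Terminal value at t=4: TV = D_5/(r−g) = 15.3197/(0.1084−0.027) = 188.2030
P₀ = 10.6176/(1+0.1084)^1 + 11.8917/(1+0.1084)^2 + 13.3187/(1+0.1084)^3 + 14.9170/(1+0.1084)^4 + 188.2030/(1+0.1084)^4 = 163.6151

R$163.62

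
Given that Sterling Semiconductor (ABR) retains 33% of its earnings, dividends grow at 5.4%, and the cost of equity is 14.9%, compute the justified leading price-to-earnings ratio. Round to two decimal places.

Payout ratio b = 1 − 0.33 = 0.67.
Justified leading P/E = b/(r−g) = 0.67/(0.149−0.054) = 7.0526

7.05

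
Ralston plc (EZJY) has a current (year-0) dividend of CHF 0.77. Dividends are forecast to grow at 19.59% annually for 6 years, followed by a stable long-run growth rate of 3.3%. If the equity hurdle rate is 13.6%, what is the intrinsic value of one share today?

Two-stage DDM. Project D₁…D_6 at 0.1959, terminal growth 0.033, discount at r = 0.136.
D_1 = 0.9208
D_2 = 1.1012
D_3 = 1.3170
D_4 = 1.5750
D_5 = 1.8835
D_6 = 2.2525
Terminal value at t=6: TV = D_7/(r−g) = 2.3268/(0.136−0.033) = 22.5904
P₀ = 0.9208/(1+0.136)^1 + 1.1012/(1+0.136)^2 + 1.3170/(1+0.136)^3 + 1.5750/(1+0.136)^4 + 1.8835/(1+0.136)^5 + 2.2525/(1+0.136)^6 + 22.5904/(1+0.136)^6 = 16.0629

CHF 16.06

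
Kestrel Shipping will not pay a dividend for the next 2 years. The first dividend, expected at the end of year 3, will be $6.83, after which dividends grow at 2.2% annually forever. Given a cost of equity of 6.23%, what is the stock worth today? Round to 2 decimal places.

Deferred-dividend DDM. At t=2 the remaining stream is a growing perpetuity with first payment D_3 = 6.83.
V_2 = D_3/(r−g) = 6.83/(0.0623−0.022) = 169.4789
P₀ = V_2/(1+r)^2 = 169.4789/(1+0.0623)^2 = 150.1832

$150.18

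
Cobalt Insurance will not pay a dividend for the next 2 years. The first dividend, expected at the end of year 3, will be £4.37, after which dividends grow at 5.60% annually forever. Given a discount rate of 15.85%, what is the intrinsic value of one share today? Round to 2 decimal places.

Deferred-dividend DDM. At t=2 the remaining stream is a growing perpetuity with first payment D_3 = 4.37.
V_2 = D_3/(r−g) = 4.37/(0.1585−0.056) = 42.6341
P₀ = V_2/(1+r)^2 = 42.6341/(1+0.1585)^2 = 31.7662

£31.77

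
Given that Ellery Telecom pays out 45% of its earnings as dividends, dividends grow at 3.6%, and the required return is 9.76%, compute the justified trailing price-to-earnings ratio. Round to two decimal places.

Justified trailing P/E = b(1+g)/(r−g) = 0.45×(1+0.036)/(0.0976−0.036) = 7.5682

7.57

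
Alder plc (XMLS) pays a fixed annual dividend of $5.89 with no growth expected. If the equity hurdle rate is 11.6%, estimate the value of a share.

$50.78

Zero-growth DDM (perpetuity): P₀ = D/r = 5.89 / 0.116 = 50.7759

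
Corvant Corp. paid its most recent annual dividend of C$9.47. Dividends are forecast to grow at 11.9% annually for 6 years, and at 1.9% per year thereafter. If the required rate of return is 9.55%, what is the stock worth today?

Two-stage DDM. Project D₁…D_6 at 0.119, terminal growth 0.019, discount at r = 0.0955.
D_1 = 10.5969
D_2 = 11.8580
D_3 = 13.2691
D_4 = 14.8481
D_5 = 16.6150
D_6 = 18.5922
Terminal value at t=6: TV = D_7/(r−g) = 18.9454/(0.0955−0.019) = 247.6528
P₀ = 10.5969/(1+0.0955)^1 + 11.8580/(1+0.0955)^2 + 13.2691/(1+0.0955)^3 + 14.8481/(1+0.0955)^4 + 16.6150/(1+0.0955)^5 + 18.5922/(1+0.0955)^6 + 247.6528/(1+0.0955)^6 = 204.5164

C$204.52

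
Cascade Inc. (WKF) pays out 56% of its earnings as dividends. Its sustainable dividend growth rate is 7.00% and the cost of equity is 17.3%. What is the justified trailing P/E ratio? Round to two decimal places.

Justified trailing P/E = b(1+g)/(r−g) = 0.56×(1+0.07)/(0.173−0.07) = 5.8175

5.82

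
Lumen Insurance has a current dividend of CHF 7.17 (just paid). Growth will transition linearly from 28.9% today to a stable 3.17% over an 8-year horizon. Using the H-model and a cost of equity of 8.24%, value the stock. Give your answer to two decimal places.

CHF 291.45

H-model: P₀ = D₀[(1+g_L) + H(g_S−g_L)]/(r−g_L), with H = 8/2 = 4.
P₀ = 7.17 × [(1+0.0317) + 4×(0.289−0.0317)] / (0.0824−0.0317)
   = 7.17 × 2.0609 / 0.0507 = 291.4527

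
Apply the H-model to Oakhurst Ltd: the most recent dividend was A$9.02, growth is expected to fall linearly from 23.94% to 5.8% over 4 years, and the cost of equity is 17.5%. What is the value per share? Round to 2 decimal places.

A$109.54

H-model: P₀ = D₀[(1+g_L) + H(g_S−g_L)]/(r−g_L), with H = 4/2 = 2.
P₀ = 9.02 × [(1+0.058) + 2×(0.2394−0.058)] / (0.175−0.058)
   = 9.02 × 1.4208 / 0.117 = 109.5352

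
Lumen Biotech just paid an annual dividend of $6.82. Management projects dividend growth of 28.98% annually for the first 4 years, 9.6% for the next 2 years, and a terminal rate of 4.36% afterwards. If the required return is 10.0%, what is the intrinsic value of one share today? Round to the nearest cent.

Three-stage DDM. Project D₁…D_6; terminal Gordon value at t=6 with g = 0.0436; discount at r = 0.1.
D_1 = 8.7964
D_2 = 11.3456
D_3 = 14.6336
D_4 = 18.8744
D_5 = 20.6864
D_6 = 22.6723
TV_6 = 23.6608/(0.1−0.0436) = 419.5174
P₀ = Σ Dₜ/(1+r)ᵗ + TV_6/(1+r)^6 = 303.7084

$303.71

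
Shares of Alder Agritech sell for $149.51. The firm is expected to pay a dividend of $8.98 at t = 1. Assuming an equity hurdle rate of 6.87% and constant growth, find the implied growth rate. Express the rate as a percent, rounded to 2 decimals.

From P₀ = D₁/(r − g), the implied growth is g = r − D₁/P₀.
g = 0.0687 − 8.98/149.51 = 0.0687 − 0.06006 = 0.00864

0.86%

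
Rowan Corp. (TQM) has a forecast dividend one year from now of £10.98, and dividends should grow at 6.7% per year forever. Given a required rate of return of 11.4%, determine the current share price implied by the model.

£233.62

Gordon growth model: P₀ = D₁/(r − g), with D₁ = 10.98 given directly.
P₀ = 10.9800 / (0.114 − 0.067) = 10.9800 / 0.047 = 233.6170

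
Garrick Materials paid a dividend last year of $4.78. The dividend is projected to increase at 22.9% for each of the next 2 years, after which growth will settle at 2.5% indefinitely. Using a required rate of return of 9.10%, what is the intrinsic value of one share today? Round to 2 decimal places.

Two-stage DDM. Project D₁…D_2 at 0.229, terminal growth 0.025, discount at r = 0.091.
D_1 = 5.8746
D_2 = 7.2199
Terminal value at t=2: TV = D_3/(r−g) = 7.4004/(0.091−0.025) = 112.1274
P₀ = 5.8746/(1+0.091)^1 + 7.2199/(1+0.091)^2 + 112.1274/(1+0.091)^2 = 105.6528

$105.65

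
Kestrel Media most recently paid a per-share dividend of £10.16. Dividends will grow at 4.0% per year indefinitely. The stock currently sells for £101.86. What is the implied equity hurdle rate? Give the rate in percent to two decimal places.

14.37%

Rearranging the constant-growth DDM: r = D₁/P₀ + g.
D₁ = 10.16 × (1 + 0.04) = 10.5664.
r = 10.5664 / 101.86 + 0.04 = 0.10373 + 0.04 = 0.14373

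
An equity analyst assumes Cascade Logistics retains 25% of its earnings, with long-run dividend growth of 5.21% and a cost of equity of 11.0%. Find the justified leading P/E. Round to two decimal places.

12.95

Payout ratio b = 1 − 0.25 = 0.75.
Justified leading P/E = b/(r−g) = 0.75/(0.11−0.0521) = 12.9534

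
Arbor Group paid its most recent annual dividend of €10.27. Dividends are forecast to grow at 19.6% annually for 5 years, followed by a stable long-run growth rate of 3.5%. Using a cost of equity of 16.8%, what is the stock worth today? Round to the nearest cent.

€145.13

Two-stage DDM. Project D₁…D_5 at 0.196, terminal growth 0.035, discount at r = 0.168.
D_1 = 12.2829
D_2 = 14.6904
D_3 = 17.5697
D_4 = 21.0133
D_5 = 25.1320
Terminal value at t=5: TV = D_6/(r−g) = 26.0116/(0.168−0.035) = 195.5758
P₀ = 12.2829/(1+0.168)^1 + 14.6904/(1+0.168)^2 + 17.5697/(1+0.168)^3 + 21.0133/(1+0.168)^4 + 25.1320/(1+0.168)^5 + 195.5758/(1+0.168)^5 = 145.1338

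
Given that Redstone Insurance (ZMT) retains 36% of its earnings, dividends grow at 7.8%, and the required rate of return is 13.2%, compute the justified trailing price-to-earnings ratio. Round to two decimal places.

12.78

Payout ratio b = 1 − 0.36 = 0.64.
Justified trailing P/E = b(1+g)/(r−g) = 0.64×(1+0.078)/(0.132−0.078) = 12.7763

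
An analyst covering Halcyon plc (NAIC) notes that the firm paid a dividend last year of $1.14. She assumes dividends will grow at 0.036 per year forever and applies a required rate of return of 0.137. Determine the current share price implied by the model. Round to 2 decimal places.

$11.69

Gordon growth model: P₀ = D₁/(r − g). D₁ = 1.14 × (1 + 0.036) = 1.1810.
P₀ = 1.1810 / (0.137 − 0.036) = 1.1810 / 0.101 = 11.6935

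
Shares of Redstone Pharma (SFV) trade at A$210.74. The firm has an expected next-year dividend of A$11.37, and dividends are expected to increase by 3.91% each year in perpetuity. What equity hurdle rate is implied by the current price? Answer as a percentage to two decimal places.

9.31%

Rearranging the constant-growth DDM: r = D₁/P₀ + g.
r = 11.3700 / 210.74 + 0.0391 = 0.05395 + 0.0391 = 0.09305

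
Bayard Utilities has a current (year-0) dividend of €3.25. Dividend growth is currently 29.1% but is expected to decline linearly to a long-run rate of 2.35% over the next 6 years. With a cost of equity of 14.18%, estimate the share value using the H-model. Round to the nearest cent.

H-model: P₀ = D₀[(1+g_L) + H(g_S−g_L)]/(r−g_L), with H = 6/2 = 3.
P₀ = 3.25 × [(1+0.0235) + 3×(0.291−0.0235)] / (0.1418−0.0235)
   = 3.25 × 1.8260 / 0.1183 = 50.1648

€50.16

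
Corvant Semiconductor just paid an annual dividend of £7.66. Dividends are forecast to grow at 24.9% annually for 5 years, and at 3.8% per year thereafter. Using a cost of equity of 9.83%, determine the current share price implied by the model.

£308.06

Two-stage DDM. Project D₁…D_5 at 0.249, terminal growth 0.038, discount at r = 0.0983.
D_1 = 9.5673
D_2 = 11.9496
D_3 = 14.9251
D_4 = 18.6414
D_5 = 23.2831
Terminal value at t=5: TV = D_6/(r−g) = 24.1679/(0.0983−0.038) = 400.7938
P₀ = 9.5673/(1+0.0983)^1 + 11.9496/(1+0.0983)^2 + 14.9251/(1+0.0983)^3 + 18.6414/(1+0.0983)^4 + 23.2831/(1+0.0983)^5 + 400.7938/(1+0.0983)^5 = 308.0569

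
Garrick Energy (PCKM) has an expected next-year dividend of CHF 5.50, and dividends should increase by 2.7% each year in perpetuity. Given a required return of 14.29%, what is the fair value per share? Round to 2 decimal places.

CHF 47.45

Gordon growth model: P₀ = D₁/(r − g), with D₁ = 5.50 given directly.
P₀ = 5.5000 / (0.1429 − 0.027) = 5.5000 / 0.1159 = 47.4547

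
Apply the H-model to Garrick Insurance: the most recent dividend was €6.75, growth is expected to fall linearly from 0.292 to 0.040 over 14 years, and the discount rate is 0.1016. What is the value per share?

H-model: P₀ = D₀[(1+g_L) + H(g_S−g_L)]/(r−g_L), with H = 14/2 = 7.
P₀ = 6.75 × [(1+0.04) + 7×(0.292−0.04)] / (0.1016−0.04)
   = 6.75 × 2.8040 / 0.0616 = 307.2565

€307.26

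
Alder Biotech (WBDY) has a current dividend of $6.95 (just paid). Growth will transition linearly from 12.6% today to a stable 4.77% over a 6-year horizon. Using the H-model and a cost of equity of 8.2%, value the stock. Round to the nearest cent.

$259.89

H-model: P₀ = D₀[(1+g_L) + H(g_S−g_L)]/(r−g_L), with H = 6/2 = 3.
P₀ = 6.95 × [(1+0.0477) + 3×(0.126−0.0477)] / (0.082−0.0477)
   = 6.95 × 1.2826 / 0.0343 = 259.8854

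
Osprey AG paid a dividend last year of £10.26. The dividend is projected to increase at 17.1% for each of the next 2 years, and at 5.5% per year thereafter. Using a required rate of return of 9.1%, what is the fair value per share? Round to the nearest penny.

£369.22

Two-stage DDM. Project D₁…D_2 at 0.171, terminal growth 0.055, discount at r = 0.091.
D_1 = 12.0145
D_2 = 14.0689
Terminal value at t=2: TV = D_3/(r−g) = 14.8427/(0.091−0.055) = 412.2979
P₀ = 12.0145/(1+0.091)^1 + 14.0689/(1+0.091)^2 + 412.2979/(1+0.091)^2 = 369.2192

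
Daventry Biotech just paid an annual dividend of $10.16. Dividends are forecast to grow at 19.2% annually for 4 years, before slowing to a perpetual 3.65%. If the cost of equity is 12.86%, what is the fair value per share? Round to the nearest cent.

$188.96

Two-stage DDM. Project D₁…D_4 at 0.192, terminal growth 0.0365, discount at r = 0.1286.
D_1 = 12.1107
D_2 = 14.4360
D_3 = 17.2077
D_4 = 20.5116
Terminal value at t=4: TV = D_5/(r−g) = 21.2602/(0.1286−0.0365) = 230.8386
P₀ = 12.1107/(1+0.1286)^1 + 14.4360/(1+0.1286)^2 + 17.2077/(1+0.1286)^3 + 20.5116/(1+0.1286)^4 + 230.8386/(1+0.1286)^4 = 188.9586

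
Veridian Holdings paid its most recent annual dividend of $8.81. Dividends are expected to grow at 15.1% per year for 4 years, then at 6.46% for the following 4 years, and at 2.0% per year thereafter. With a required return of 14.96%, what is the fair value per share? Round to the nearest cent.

Three-stage DDM. Project D₁…D_8; terminal Gordon value at t=8 with g = 0.02; discount at r = 0.1496.
D_1 = 10.1403
D_2 = 11.6715
D_3 = 13.4339
D_4 = 15.4624
D_5 = 16.4613
D_6 = 17.5247
D_7 = 18.6568
D_8 = 19.8620
TV_8 = 20.2592/(0.1496−0.02) = 156.3213
P₀ = Σ Dₜ/(1+r)ᵗ + TV_8/(1+r)^8 = 115.9241

$115.92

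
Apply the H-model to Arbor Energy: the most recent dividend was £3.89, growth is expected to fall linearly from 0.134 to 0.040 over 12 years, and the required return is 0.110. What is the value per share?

H-model: P₀ = D₀[(1+g_L) + H(g_S−g_L)]/(r−g_L), with H = 12/2 = 6.
P₀ = 3.89 × [(1+0.04) + 6×(0.134−0.04)] / (0.11−0.04)
   = 3.89 × 1.6040 / 0.07 = 89.1366

£89.14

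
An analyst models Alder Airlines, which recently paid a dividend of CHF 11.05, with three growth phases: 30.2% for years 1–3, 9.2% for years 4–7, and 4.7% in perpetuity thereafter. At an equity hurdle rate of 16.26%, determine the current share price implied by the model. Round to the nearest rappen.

Three-stage DDM. Project D₁…D_7; terminal Gordon value at t=7 with g = 0.047; discount at r = 0.1626.
D_1 = 14.3871
D_2 = 18.7320
D_3 = 24.3891
D_4 = 26.6329
D_5 = 29.0831
D_6 = 31.7587
D_7 = 34.6805
TV_7 = 36.3105/(0.1626−0.047) = 314.1048
P₀ = Σ Dₜ/(1+r)ᵗ + TV_7/(1+r)^7 = 204.3775

CHF 204.38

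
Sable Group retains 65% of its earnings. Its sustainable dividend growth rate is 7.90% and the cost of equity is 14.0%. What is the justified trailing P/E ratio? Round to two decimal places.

6.19

Payout ratio b = 1 − 0.65 = 0.35.
Justified trailing P/E = b(1+g)/(r−g) = 0.35×(1+0.079)/(0.14−0.079) = 6.1910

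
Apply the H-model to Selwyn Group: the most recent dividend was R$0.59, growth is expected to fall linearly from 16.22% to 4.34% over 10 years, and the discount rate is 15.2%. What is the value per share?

R$8.90

H-model: P₀ = D₀[(1+g_L) + H(g_S−g_L)]/(r−g_L), with H = 10/2 = 5.
P₀ = 0.59 × [(1+0.0434) + 5×(0.1622−0.0434)] / (0.152−0.0434)
   = 0.59 × 1.6374 / 0.1086 = 8.8956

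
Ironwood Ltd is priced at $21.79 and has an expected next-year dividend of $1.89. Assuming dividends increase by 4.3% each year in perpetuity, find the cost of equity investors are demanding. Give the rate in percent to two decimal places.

12.97%

Rearranging the constant-growth DDM: r = D₁/P₀ + g.
r = 1.8900 / 21.79 + 0.043 = 0.08674 + 0.043 = 0.12974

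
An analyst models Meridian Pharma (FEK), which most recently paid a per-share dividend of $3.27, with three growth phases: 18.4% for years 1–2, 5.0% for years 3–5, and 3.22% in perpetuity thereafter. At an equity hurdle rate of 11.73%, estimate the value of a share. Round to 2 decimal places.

Three-stage DDM. Project D₁…D_5; terminal Gordon value at t=5 with g = 0.0322; discount at r = 0.1173.
D_1 = 3.8717
D_2 = 4.5841
D_3 = 4.8133
D_4 = 5.0539
D_5 = 5.3066
TV_5 = 5.4775/(0.1173−0.0322) = 64.3655
P₀ = Σ Dₜ/(1+r)ᵗ + TV_5/(1+r)^5 = 53.8450

$53.85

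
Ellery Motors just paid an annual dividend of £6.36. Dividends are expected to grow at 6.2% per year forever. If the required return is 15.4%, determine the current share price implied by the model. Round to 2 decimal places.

£73.42

Gordon growth model: P₀ = D₁/(r − g). D₁ = 6.36 × (1 + 0.062) = 6.7543.
P₀ = 6.7543 / (0.154 − 0.062) = 6.7543 / 0.092 = 73.4165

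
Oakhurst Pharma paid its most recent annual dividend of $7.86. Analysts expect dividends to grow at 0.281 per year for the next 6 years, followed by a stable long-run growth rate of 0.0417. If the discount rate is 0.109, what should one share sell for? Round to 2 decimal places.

Two-stage DDM. Project D₁…D_6 at 0.281, terminal growth 0.0417, discount at r = 0.109.
D_1 = 10.0687
D_2 = 12.8980
D_3 = 16.5223
D_4 = 21.1650
D_5 = 27.1124
D_6 = 34.7310
Terminal value at t=6: TV = D_7/(r−g) = 36.1793/(0.109−0.0417) = 537.5823
P₀ = 10.0687/(1+0.109)^1 + 12.8980/(1+0.109)^2 + 16.5223/(1+0.109)^3 + 21.1650/(1+0.109)^4 + 27.1124/(1+0.109)^5 + 34.7310/(1+0.109)^6 + 537.5823/(1+0.109)^6 = 369.4761

$369.48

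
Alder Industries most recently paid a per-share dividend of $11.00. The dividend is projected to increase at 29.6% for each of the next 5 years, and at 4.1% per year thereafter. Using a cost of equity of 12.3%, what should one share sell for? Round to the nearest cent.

$372.14

Two-stage DDM. Project D₁…D_5 at 0.296, terminal growth 0.041, discount at r = 0.123.
D_1 = 14.2560
D_2 = 18.4758
D_3 = 23.9446
D_4 = 31.0322
D_5 = 40.2177
Terminal value at t=5: TV = D_6/(r−g) = 41.8667/(0.123−0.041) = 510.5691
P₀ = 14.2560/(1+0.123)^1 + 18.4758/(1+0.123)^2 + 23.9446/(1+0.123)^3 + 31.0322/(1+0.123)^4 + 40.2177/(1+0.123)^5 + 510.5691/(1+0.123)^5 = 372.1425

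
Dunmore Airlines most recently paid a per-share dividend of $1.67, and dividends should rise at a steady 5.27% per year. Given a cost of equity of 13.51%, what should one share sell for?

Gordon growth model: P₀ = D₁/(r − g). D₁ = 1.67 × (1 + 0.0527) = 1.7580.
P₀ = 1.7580 / (0.1351 − 0.0527) = 1.7580 / 0.0824 = 21.3351

$21.34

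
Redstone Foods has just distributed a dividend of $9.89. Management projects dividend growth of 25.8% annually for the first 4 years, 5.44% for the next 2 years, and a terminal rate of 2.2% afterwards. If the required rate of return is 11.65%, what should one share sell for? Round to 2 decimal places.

$236.80

Three-stage DDM. Project D₁…D_6; terminal Gordon value at t=6 with g = 0.022; discount at r = 0.1165.
D_1 = 12.4416
D_2 = 15.6516
D_3 = 19.6897
D_4 = 24.7696
D_5 = 26.1171
D_6 = 27.5378
TV_6 = 28.1437/(0.1165−0.022) = 297.8165
P₀ = Σ Dₜ/(1+r)ᵗ + TV_6/(1+r)^6 = 236.7985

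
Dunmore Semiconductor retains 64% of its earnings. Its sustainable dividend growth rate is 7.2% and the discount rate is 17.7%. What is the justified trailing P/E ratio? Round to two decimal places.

3.68

Payout ratio b = 1 − 0.64 = 0.36.
Justified trailing P/E = b(1+g)/(r−g) = 0.36×(1+0.072)/(0.177−0.072) = 3.6754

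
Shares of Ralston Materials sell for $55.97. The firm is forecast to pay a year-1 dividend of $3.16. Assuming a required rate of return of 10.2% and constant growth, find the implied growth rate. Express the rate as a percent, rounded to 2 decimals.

4.55%

From P₀ = D₁/(r − g), the implied growth is g = r − D₁/P₀.
g = 0.102 − 3.16/55.97 = 0.102 − 0.05646 = 0.04554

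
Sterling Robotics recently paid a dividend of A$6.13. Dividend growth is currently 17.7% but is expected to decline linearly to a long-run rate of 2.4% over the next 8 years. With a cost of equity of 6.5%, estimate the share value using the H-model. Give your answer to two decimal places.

H-model: P₀ = D₀[(1+g_L) + H(g_S−g_L)]/(r−g_L), with H = 8/2 = 4.
P₀ = 6.13 × [(1+0.024) + 4×(0.177−0.024)] / (0.065−0.024)
   = 6.13 × 1.6360 / 0.041 = 244.6020

A$244.60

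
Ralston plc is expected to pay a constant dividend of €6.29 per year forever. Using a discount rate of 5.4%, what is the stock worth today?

€116.48

Zero-growth DDM (perpetuity): P₀ = D/r = 6.29 / 0.054 = 116.4815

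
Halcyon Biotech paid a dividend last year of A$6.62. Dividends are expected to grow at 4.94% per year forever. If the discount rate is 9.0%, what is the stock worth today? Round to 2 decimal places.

A$171.11

Gordon growth model: P₀ = D₁/(r − g). D₁ = 6.62 × (1 + 0.0494) = 6.9470.
P₀ = 6.9470 / (0.09 − 0.0494) = 6.9470 / 0.0406 = 171.1091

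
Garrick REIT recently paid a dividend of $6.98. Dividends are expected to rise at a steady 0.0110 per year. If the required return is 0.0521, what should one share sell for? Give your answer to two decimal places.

$171.70

Gordon growth model: P₀ = D₁/(r − g). D₁ = 6.98 × (1 + 0.011) = 7.0568.
P₀ = 7.0568 / (0.0521 − 0.011) = 7.0568 / 0.0411 = 171.6978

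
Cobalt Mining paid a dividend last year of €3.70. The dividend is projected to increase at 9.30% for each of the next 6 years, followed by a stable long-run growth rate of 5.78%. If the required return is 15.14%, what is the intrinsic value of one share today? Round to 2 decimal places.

Two-stage DDM. Project D₁…D_6 at 0.093, terminal growth 0.0578, discount at r = 0.1514.
D_1 = 4.0441
D_2 = 4.4202
D_3 = 4.8313
D_4 = 5.2806
D_5 = 5.7717
D_6 = 6.3085
Terminal value at t=6: TV = D_7/(r−g) = 6.6731/(0.1514−0.0578) = 71.2936
P₀ = 4.0441/(1+0.1514)^1 + 4.4202/(1+0.1514)^2 + 4.8313/(1+0.1514)^3 + 5.2806/(1+0.1514)^4 + 5.7717/(1+0.1514)^5 + 6.3085/(1+0.1514)^6 + 71.2936/(1+0.1514)^6 = 49.1738

€49.17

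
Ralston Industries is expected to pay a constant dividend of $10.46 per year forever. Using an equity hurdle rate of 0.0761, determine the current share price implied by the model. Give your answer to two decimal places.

Zero-growth DDM (perpetuity): P₀ = D/r = 10.46 / 0.0761 = 137.4507

$137.45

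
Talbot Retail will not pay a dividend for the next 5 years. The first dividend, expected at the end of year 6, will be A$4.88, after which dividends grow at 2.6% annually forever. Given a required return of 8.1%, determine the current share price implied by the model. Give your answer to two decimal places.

Deferred-dividend DDM. At t=5 the remaining stream is a growing perpetuity with first payment D_6 = 4.88.
V_5 = D_6/(r−g) = 4.88/(0.081−0.026) = 88.7273
P₀ = V_5/(1+r)^5 = 88.7273/(1+0.081)^5 = 60.1075

A$60.11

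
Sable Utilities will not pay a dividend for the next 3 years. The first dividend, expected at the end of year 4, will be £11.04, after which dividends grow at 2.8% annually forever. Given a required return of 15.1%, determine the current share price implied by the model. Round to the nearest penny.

Deferred-dividend DDM. At t=3 the remaining stream is a growing perpetuity with first payment D_4 = 11.04.
V_3 = D_4/(r−g) = 11.04/(0.151−0.028) = 89.7561
P₀ = V_3/(1+r)^3 = 89.7561/(1+0.151)^3 = 58.8624

£58.86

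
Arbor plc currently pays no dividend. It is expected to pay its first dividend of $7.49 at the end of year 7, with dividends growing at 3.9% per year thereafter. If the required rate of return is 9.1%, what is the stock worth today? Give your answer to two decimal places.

$85.41

Deferred-dividend DDM. At t=6 the remaining stream is a growing perpetuity with first payment D_7 = 7.49.
V_6 = D_7/(r−g) = 7.49/(0.091−0.039) = 144.0385
P₀ = V_6/(1+r)^6 = 144.0385/(1+0.091)^6 = 85.4142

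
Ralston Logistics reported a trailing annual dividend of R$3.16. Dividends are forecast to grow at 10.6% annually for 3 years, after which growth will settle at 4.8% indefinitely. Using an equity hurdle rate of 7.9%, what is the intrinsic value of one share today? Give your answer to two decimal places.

Two-stage DDM. Project D₁…D_3 at 0.106, terminal growth 0.048, discount at r = 0.079.
D_1 = 3.4950
D_2 = 3.8654
D_3 = 4.2752
Terminal value at t=3: TV = D_4/(r−g) = 4.4804/(0.079−0.048) = 144.5280
P₀ = 3.4950/(1+0.079)^1 + 3.8654/(1+0.079)^2 + 4.2752/(1+0.079)^3 + 144.5280/(1+0.079)^3 = 125.0127

R$125.01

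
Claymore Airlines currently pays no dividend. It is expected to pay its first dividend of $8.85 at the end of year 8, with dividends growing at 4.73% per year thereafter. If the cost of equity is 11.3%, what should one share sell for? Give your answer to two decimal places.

$63.67

Deferred-dividend DDM. At t=7 the remaining stream is a growing perpetuity with first payment D_8 = 8.85.
V_7 = D_8/(r−g) = 8.85/(0.113−0.0473) = 134.7032
P₀ = V_7/(1+r)^7 = 134.7032/(1+0.113)^7 = 63.6666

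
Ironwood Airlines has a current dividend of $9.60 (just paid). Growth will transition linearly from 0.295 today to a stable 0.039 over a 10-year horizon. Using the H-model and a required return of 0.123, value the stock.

H-model: P₀ = D₀[(1+g_L) + H(g_S−g_L)]/(r−g_L), with H = 10/2 = 5.
P₀ = 9.60 × [(1+0.039) + 5×(0.295−0.039)] / (0.123−0.039)
   = 9.60 × 2.3190 / 0.084 = 265.0286

$265.03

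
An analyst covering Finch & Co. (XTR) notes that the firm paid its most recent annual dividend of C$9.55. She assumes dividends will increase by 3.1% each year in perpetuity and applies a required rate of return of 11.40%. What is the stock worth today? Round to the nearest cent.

Gordon growth model: P₀ = D₁/(r − g). D₁ = 9.55 × (1 + 0.031) = 9.8460.
P₀ = 9.8460 / (0.114 − 0.031) = 9.8460 / 0.083 = 118.6271

C$118.63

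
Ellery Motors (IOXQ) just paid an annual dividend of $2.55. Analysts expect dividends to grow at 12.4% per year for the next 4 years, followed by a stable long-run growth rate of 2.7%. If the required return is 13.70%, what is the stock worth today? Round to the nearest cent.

Two-stage DDM. Project D₁…D_4 at 0.124, terminal growth 0.027, discount at r = 0.137.
D_1 = 2.8662
D_2 = 3.2216
D_3 = 3.6211
D_4 = 4.0701
Terminal value at t=4: TV = D_5/(r−g) = 4.1800/(0.137−0.027) = 38.0000
P₀ = 2.8662/(1+0.137)^1 + 3.2216/(1+0.137)^2 + 3.6211/(1+0.137)^3 + 4.0701/(1+0.137)^4 + 38.0000/(1+0.137)^4 = 32.6492

$32.65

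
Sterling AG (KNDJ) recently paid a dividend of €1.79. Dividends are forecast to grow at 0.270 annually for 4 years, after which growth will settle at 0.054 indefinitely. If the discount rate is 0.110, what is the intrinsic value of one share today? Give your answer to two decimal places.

Two-stage DDM. Project D₁…D_4 at 0.27, terminal growth 0.054, discount at r = 0.11.
D_1 = 2.2733
D_2 = 2.8871
D_3 = 3.6666
D_4 = 4.6566
Terminal value at t=4: TV = D_5/(r−g) = 4.9080/(0.11−0.054) = 87.6437
P₀ = 2.2733/(1+0.11)^1 + 2.8871/(1+0.11)^2 + 3.6666/(1+0.11)^3 + 4.6566/(1+0.11)^4 + 87.6437/(1+0.11)^4 = 67.8733

€67.87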